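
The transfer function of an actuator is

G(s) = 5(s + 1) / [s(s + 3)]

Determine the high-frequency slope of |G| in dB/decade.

-20 dB/decade

Each pole contributes −20 dB/decade at high frequency; each zero contributes +20 dB/decade.
Net: 1 zero(s) − 2 pole(s) → -20 dB/decade.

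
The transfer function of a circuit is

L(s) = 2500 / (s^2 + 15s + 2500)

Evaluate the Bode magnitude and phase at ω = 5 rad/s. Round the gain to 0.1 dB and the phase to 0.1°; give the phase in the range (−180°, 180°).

At s = jω = j5:
quadratic: (j5)² + 15·j5 + 2500 = 2475 + j75 → |·| ≈ 2476.1, ∠ ≈ 1.74°
|L| = 2500 / 2476.1 ≈ 1.0097
Gain = 20 log₁₀(1.0097) ≈ 0.08 dB
∠L = 0.00° − 1.74° = -1.74°

0.1 dB, -1.7°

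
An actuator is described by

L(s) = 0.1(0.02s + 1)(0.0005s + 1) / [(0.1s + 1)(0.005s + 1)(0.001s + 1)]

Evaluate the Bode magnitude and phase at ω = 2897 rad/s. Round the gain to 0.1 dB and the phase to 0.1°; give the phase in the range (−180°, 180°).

At ω = 2897 rad/s:
zero (1 + j2897·0.02) = 1 + j57.94 → |·| ≈ 57.949, ∠ ≈ 89.01°
zero (1 + j2897·0.0005) = 1 + j1.4485 → |·| ≈ 1.7602, ∠ ≈ 55.38°
pole (1 + j2897·0.1) = 1 + j289.7 → |·| ≈ 289.7, ∠ ≈ 89.80°
pole (1 + j2897·0.005) = 1 + j14.485 → |·| ≈ 14.519, ∠ ≈ 86.05°
pole (1 + j2897·0.001) = 1 + j2.897 → |·| ≈ 3.0647, ∠ ≈ 70.96°
|L| = 0.1 · 57.949 · 1.7602 / (289.7 · 14.519 · 3.0647) ≈ 0.00079129
Gain = 20 log₁₀(0.00079129) ≈ -62.03 dB
∠L = (89.01° + 55.38°) − (89.80° + 86.05° + 70.96°) = -102.42°

-62.0 dB, -102.4°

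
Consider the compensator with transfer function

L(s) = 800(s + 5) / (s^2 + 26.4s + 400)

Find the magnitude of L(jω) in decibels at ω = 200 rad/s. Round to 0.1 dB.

At s = jω = j200:
zero (s+5): 5 + j200 → |·| = √(5²+200²) = √40025 ≈ 200.06, ∠ = arctan(200/5) ≈ 88.57°
quadratic: (j200)² + 26.4·j200 + 400 = -39600 + j5280 → |·| ≈ 39950, ∠ ≈ 172.41°
|L| = 800 · 200.06 / 39950 ≈ 4.0062
Gain = 20 log₁₀(4.0062) ≈ 12.05 dB

12.1 dB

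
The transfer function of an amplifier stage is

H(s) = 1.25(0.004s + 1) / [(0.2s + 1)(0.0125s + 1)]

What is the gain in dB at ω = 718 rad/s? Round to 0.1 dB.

-50.7 dB

At ω = 718 rad/s:
zero (1 + j718·0.004) = 1 + j2.872 → |·| ≈ 3.0411, ∠ ≈ 70.80°
pole (1 + j718·0.2) = 1 + j143.6 → |·| ≈ 143.6, ∠ ≈ 89.60°
pole (1 + j718·0.0125) = 1 + j8.975 → |·| ≈ 9.0305, ∠ ≈ 83.64°
|H| = 1.25 · 3.0411 / (143.6 · 9.0305) ≈ 0.0029314
Gain = 20 log₁₀(0.0029314) ≈ -50.66 dB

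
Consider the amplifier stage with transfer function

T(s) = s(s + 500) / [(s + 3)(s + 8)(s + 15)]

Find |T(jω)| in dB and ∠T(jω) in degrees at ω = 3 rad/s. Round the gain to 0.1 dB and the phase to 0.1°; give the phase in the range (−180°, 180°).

8.6 dB, 13.5°

At s = jω = j3:
zero (s+500): 500 + j3 → |·| = √(500²+3²) = √250009 ≈ 500.01, ∠ = arctan(3/500) ≈ 0.34°
zero at origin: s = j3 → |·| = 3, ∠ = 90.00°
pole (s+3): 3 + j3 → |·| = √(3²+3²) = √18 ≈ 4.2426, ∠ = arctan(3/3) ≈ 45.00°
pole (s+8): 8 + j3 → |·| = √(8²+3²) = √73 ≈ 8.544, ∠ = arctan(3/8) ≈ 20.56°
pole (s+15): 15 + j3 → |·| = √(15²+3²) = √234 ≈ 15.297, ∠ = arctan(3/15) ≈ 11.31°
|T| = 1 · 1500 / 554.5 ≈ 2.7051
Gain = 20 log₁₀(2.7051) ≈ 8.64 dB
∠T = 90.34° − 76.87° = 13.47°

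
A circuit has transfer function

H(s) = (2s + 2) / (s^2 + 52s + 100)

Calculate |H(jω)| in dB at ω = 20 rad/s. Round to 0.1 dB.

-28.6 dB

Substitute s = j20:
Numerator: 2(j20) + 2 = 2 + j40
Denominator: (j20)^2 + 52(j20) + 100 = -300 + j1040
|N| = √(2² + 40²) ≈ 40.05, ∠N ≈ 87.14°
|D| = √(300² + 1040²) ≈ 1082.4, ∠D ≈ 106.09°
|H| = 40.05 / 1082.4 ≈ 0.037001
Gain = 20 log₁₀(0.037001) ≈ -28.64 dB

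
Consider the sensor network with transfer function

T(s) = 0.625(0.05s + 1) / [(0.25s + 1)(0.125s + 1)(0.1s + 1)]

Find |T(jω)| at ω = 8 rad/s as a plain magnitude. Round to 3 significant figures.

0.166

At ω = 8 rad/s:
zero (1 + j8·0.05) = 1 + j0.4 → |·| ≈ 1.077, ∠ ≈ 21.80°
pole (1 + j8·0.25) = 1 + j2 → |·| ≈ 2.2361, ∠ ≈ 63.43°
pole (1 + j8·0.125) = 1 + j1 → |·| ≈ 1.4142, ∠ ≈ 45.00°
pole (1 + j8·0.1) = 1 + j0.8 → |·| ≈ 1.2806, ∠ ≈ 38.66°
|T| = 0.625 · 1.077 / (2.2361 · 1.4142 · 1.2806) ≈ 0.16622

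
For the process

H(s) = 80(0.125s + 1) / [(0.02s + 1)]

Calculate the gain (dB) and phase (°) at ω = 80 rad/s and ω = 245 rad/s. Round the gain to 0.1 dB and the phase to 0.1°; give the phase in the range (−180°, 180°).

ω = 80: 52.6 dB, 26.3°; ω = 245: 53.8 dB, 9.7°

At ω = 80 rad/s:
zero (1 + j80·0.125) = 1 + j10 → |·| ≈ 10.05, ∠ ≈ 84.29°
pole (1 + j80·0.02) = 1 + j1.6 → |·| ≈ 1.8868, ∠ ≈ 57.99°
|H| = 80 · 10.05 / (1.8868) ≈ 426.12
Gain = 20 log₁₀(426.12) ≈ 52.59 dB
∠H = (84.29°) − (57.99°) = 26.30°

At ω = 245 rad/s:
zero (1 + j245·0.125) = 1 + j30.625 → |·| ≈ 30.641, ∠ ≈ 88.13°
pole (1 + j245·0.02) = 1 + j4.9 → |·| ≈ 5.001, ∠ ≈ 78.47°
|H| = 80 · 30.641 / (5.001) ≈ 490.16
Gain = 20 log₁₀(490.16) ≈ 53.81 dB
∠H = (88.13°) − (78.47°) = 9.66°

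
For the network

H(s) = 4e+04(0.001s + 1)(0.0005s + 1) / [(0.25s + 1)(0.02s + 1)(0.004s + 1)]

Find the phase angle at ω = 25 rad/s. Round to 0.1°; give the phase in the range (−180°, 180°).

At ω = 25 rad/s:
zero (1 + j25·0.001) = 1 + j0.025 → |·| ≈ 1.0003, ∠ ≈ 1.43°
zero (1 + j25·0.0005) = 1 + j0.0125 → |·| ≈ 1.0001, ∠ ≈ 0.72°
pole (1 + j25·0.25) = 1 + j6.25 → |·| ≈ 6.3295, ∠ ≈ 80.91°
pole (1 + j25·0.02) = 1 + j0.5 → |·| ≈ 1.118, ∠ ≈ 26.57°
pole (1 + j25·0.004) = 1 + j0.1 → |·| ≈ 1.005, ∠ ≈ 5.71°
∠H = (1.43° + 0.72°) − (80.91° + 26.57° + 5.71°) = -111.04°

-111.0°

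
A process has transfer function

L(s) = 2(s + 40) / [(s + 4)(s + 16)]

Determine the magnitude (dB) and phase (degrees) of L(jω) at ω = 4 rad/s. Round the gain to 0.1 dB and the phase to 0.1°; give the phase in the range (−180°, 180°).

At s = jω = j4:
zero (s+40): 40 + j4 → |·| = √(40²+4²) = √1616 ≈ 40.2, ∠ = arctan(4/40) ≈ 5.71°
pole (s+4): 4 + j4 → |·| = √(4²+4²) = √32 ≈ 5.6569, ∠ = arctan(4/4) ≈ 45.00°
pole (s+16): 16 + j4 → |·| = √(16²+4²) = √272 ≈ 16.492, ∠ = arctan(4/16) ≈ 14.04°
|L| = 2 · 40.2 / 93.294 ≈ 0.86179
Gain = 20 log₁₀(0.86179) ≈ -1.29 dB
∠L = 5.71° − 59.04° = -53.33°

-1.3 dB, -53.3°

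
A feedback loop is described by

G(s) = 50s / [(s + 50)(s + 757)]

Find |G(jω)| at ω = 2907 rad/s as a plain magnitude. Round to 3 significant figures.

0.0166

At s = jω = j2907:
zero at origin: s = j2907 → |·| = 2907, ∠ = 90.00°
pole (s+50): 50 + j2907 → |·| = √(50²+2907²) = √8453149 ≈ 2907.4, ∠ = arctan(2907/50) ≈ 89.01°
pole (s+757): 757 + j2907 → |·| = √(757²+2907²) = √9023698 ≈ 3003.9, ∠ = arctan(2907/757) ≈ 75.40°
|G| = 50 · 2907 / 8.7335e+06 ≈ 0.016643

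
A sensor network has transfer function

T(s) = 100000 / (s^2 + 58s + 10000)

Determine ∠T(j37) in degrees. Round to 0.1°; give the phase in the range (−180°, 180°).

-14.0°

At s = jω = j37:
quadratic: (j37)² + 58·j37 + 10000 = 8631 + j2146 → |·| ≈ 8893.8, ∠ ≈ 13.96°
∠T = 0.00° − 13.96° = -13.96°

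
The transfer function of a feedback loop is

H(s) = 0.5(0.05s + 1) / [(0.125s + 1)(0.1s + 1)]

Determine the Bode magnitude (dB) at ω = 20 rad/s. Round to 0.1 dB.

At ω = 20 rad/s:
zero (1 + j20·0.05) = 1 + j1 → |·| ≈ 1.4142, ∠ ≈ 45.00°
pole (1 + j20·0.125) = 1 + j2.5 → |·| ≈ 2.6926, ∠ ≈ 68.20°
pole (1 + j20·0.1) = 1 + j2 → |·| ≈ 2.2361, ∠ ≈ 63.43°
|H| = 0.5 · 1.4142 / (2.6926 · 2.2361) ≈ 0.11744
Gain = 20 log₁₀(0.11744) ≈ -18.60 dB

-18.6 dB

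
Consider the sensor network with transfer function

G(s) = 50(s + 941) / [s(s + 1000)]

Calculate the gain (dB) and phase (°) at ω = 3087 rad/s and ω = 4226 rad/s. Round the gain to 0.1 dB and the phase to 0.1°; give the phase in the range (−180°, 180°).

At s = jω = j3087:
zero (s+941): 941 + j3087 → |·| = √(941²+3087²) = √10415050 ≈ 3227.2, ∠ = arctan(3087/941) ≈ 73.05°
pole (s+1000): 1000 + j3087 → |·| = √(1000²+3087²) = √10529569 ≈ 3244.9, ∠ = arctan(3087/1000) ≈ 72.05°
pole at origin: |s| = 3087, ∠ = 90.00° (in denominator)
|G| = 50 · 3227.2 / 1.0017e+07 ≈ 0.016109
Gain = 20 log₁₀(0.016109) ≈ -35.86 dB
∠G = 73.05° − 162.05° = -89.00°

At s = jω = j4226:
zero (s+941): 941 + j4226 → |·| = √(941²+4226²) = √18744557 ≈ 4329.5, ∠ = arctan(4226/941) ≈ 77.45°
pole (s+1000): 1000 + j4226 → |·| = √(1000²+4226²) = √18859076 ≈ 4342.7, ∠ = arctan(4226/1000) ≈ 76.69°
pole at origin: |s| = 4226, ∠ = 90.00° (in denominator)
|G| = 50 · 4329.5 / 1.8352e+07 ≈ 0.011796
Gain = 20 log₁₀(0.011796) ≈ -38.57 dB
∠G = 77.45° − 166.69° = -89.24°

ω = 3087: -35.9 dB, -89.0°; ω = 4226: -38.6 dB, -89.2°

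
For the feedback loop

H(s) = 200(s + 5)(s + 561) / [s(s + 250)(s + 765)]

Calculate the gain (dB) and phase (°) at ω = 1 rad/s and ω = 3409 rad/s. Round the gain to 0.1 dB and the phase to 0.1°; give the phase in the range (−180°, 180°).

At s = jω = j1:
zero (s+5): 5 + j1 → |·| = √(5²+1²) = √26 ≈ 5.099, ∠ = arctan(1/5) ≈ 11.31°
zero (s+561): 561 + j1 → |·| = √(561²+1²) = √314722 ≈ 561, ∠ = arctan(1/561) ≈ 0.10°
pole (s+250): 250 + j1 → |·| = √(250²+1²) = √62501 ≈ 250, ∠ = arctan(1/250) ≈ 0.23°
pole (s+765): 765 + j1 → |·| = √(765²+1²) = √585226 ≈ 765, ∠ = arctan(1/765) ≈ 0.07°
pole at origin: |s| = 1, ∠ = 90.00° (in denominator)
|H| = 200 · 2860.5 / 1.9125e+05 ≈ 2.9914
Gain = 20 log₁₀(2.9914) ≈ 9.52 dB
∠H = 11.41° − 90.30° = -78.89°

At s = jω = j3409:
zero (s+5): 5 + j3409 → |·| = √(5²+3409²) = √11621306 ≈ 3409, ∠ = arctan(3409/5) ≈ 89.92°
zero (s+561): 561 + j3409 → |·| = √(561²+3409²) = √11936002 ≈ 3454.9, ∠ = arctan(3409/561) ≈ 80.65°
pole (s+250): 250 + j3409 → |·| = √(250²+3409²) = √11683781 ≈ 3418.2, ∠ = arctan(3409/250) ≈ 85.81°
pole (s+765): 765 + j3409 → |·| = √(765²+3409²) = √12206506 ≈ 3493.8, ∠ = arctan(3409/765) ≈ 77.35°
pole at origin: |s| = 3409, ∠ = 90.00° (in denominator)
|H| = 200 · 1.1778e+07 / 4.0712e+10 ≈ 0.05786
Gain = 20 log₁₀(0.05786) ≈ -24.75 dB
∠H = 170.57° − 253.16° = -82.59°

ω = 1: 9.5 dB, -78.9°; ω = 3409: -24.8 dB, -82.6°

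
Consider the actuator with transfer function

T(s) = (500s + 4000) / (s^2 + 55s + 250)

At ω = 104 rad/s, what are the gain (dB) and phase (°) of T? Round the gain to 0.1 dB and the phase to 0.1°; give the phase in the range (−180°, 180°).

12.8 dB, -66.0°

Substitute s = j104:
Numerator: 500(j104) + 4000 = 4000 + j52000
Denominator: (j104)^2 + 55(j104) + 250 = -10566 + j5720
|N| = √(4000² + 52000²) ≈ 52154, ∠N ≈ 85.60°
|D| = √(10566² + 5720²) ≈ 12015, ∠D ≈ 151.57°
|T| = 52154 / 12015 ≈ 4.3407
Gain = 20 log₁₀(4.3407) ≈ 12.75 dB
∠T = 85.60° − 151.57° = -65.97°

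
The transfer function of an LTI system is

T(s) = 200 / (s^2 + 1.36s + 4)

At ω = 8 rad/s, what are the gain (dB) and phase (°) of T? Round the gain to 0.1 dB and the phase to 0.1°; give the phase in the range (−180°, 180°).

At s = jω = j8:
quadratic: (j8)² + 1.36·j8 + 4 = -60 + j10.88 → |·| ≈ 60.978, ∠ ≈ 169.72°
|T| = 200 / 60.978 ≈ 3.2799
Gain = 20 log₁₀(3.2799) ≈ 10.32 dB
∠T = 0.00° − 169.72° = -169.72°

10.3 dB, -169.7°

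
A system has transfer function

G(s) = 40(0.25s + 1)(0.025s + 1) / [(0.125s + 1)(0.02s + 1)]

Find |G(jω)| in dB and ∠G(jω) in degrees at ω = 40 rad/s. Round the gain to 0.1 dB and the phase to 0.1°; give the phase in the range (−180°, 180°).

At ω = 40 rad/s:
zero (1 + j40·0.25) = 1 + j10 → |·| ≈ 10.05, ∠ ≈ 84.29°
zero (1 + j40·0.025) = 1 + j1 → |·| ≈ 1.4142, ∠ ≈ 45.00°
pole (1 + j40·0.125) = 1 + j5 → |·| ≈ 5.099, ∠ ≈ 78.69°
pole (1 + j40·0.02) = 1 + j0.8 → |·| ≈ 1.2806, ∠ ≈ 38.66°
|G| = 40 · 10.05 · 1.4142 / (5.099 · 1.2806) ≈ 87.064
Gain = 20 log₁₀(87.064) ≈ 38.80 dB
∠G = (84.29° + 45.00°) − (78.69° + 38.66°) = 11.94°

38.8 dB, 11.9°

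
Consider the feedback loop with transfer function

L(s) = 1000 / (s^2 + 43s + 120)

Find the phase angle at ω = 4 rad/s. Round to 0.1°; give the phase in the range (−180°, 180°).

Substitute s = j4:
Numerator: 1000 = 1000 + j0
Denominator: (j4)^2 + 43(j4) + 120 = 104 + j172
|N| = √(1000² + 0²) ≈ 1000, ∠N ≈ 0.00°
|D| = √(104² + 172²) ≈ 201, ∠D ≈ 58.84°
∠L = 0.00° − 58.84° = -58.84°

-58.8°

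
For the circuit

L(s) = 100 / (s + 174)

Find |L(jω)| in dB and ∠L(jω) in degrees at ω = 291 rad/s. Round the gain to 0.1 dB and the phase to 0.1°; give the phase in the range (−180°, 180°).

-10.6 dB, -59.1°

Substitute s = j291:
Numerator: 100 = 100 + j0
Denominator: (j291) + 174 = 174 + j291
|N| = √(100² + 0²) ≈ 100, ∠N ≈ 0.00°
|D| = √(174² + 291²) ≈ 339.05, ∠D ≈ 59.12°
|L| = 100 / 339.05 ≈ 0.29494
Gain = 20 log₁₀(0.29494) ≈ -10.61 dB
∠L = 0.00° − 59.12° = -59.12°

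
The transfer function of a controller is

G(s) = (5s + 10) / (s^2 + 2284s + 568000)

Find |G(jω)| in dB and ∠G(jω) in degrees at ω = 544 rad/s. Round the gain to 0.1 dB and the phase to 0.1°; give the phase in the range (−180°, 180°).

Substitute s = j544:
Numerator: 5(j544) + 10 = 10 + j2720
Denominator: (j544)^2 + 2284(j544) + 568000 = 272064 + j1242496
|N| = √(10² + 2720²) ≈ 2720, ∠N ≈ 89.79°
|D| = √(272064² + 1242496²) ≈ 1.2719e+06, ∠D ≈ 77.65°
|G| = 2720 / 1.2719e+06 ≈ 0.0021385
Gain = 20 log₁₀(0.0021385) ≈ -53.40 dB
∠G = 89.79° − 77.65° = 12.14°

-53.4 dB, 12.1°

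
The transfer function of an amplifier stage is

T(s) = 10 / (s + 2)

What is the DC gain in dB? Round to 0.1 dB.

T(0) = 10 / 2 = 5
20 log₁₀(5) ≈ 13.98 dB

14.0 dB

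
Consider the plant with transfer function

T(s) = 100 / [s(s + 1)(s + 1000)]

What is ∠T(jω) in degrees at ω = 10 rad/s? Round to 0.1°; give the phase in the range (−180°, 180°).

At s = jω = j10:
pole (s+1): 1 + j10 → |·| = √(1²+10²) = √101 ≈ 10.05, ∠ = arctan(10/1) ≈ 84.29°
pole (s+1000): 1000 + j10 → |·| = √(1000²+10²) = √1000100 ≈ 1000, ∠ = arctan(10/1000) ≈ 0.57°
pole at origin: |s| = 10, ∠ = 90.00° (in denominator)
∠T = 0.00° − 174.86° = -174.86°

-174.9°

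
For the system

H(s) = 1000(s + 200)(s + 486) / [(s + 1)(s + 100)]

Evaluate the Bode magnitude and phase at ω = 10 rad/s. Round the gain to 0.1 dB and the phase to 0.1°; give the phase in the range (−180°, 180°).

At s = jω = j10:
zero (s+200): 200 + j10 → |·| = √(200²+10²) = √40100 ≈ 200.25, ∠ = arctan(10/200) ≈ 2.86°
zero (s+486): 486 + j10 → |·| = √(486²+10²) = √236296 ≈ 486.1, ∠ = arctan(10/486) ≈ 1.18°
pole (s+1): 1 + j10 → |·| = √(1²+10²) = √101 ≈ 10.05, ∠ = arctan(10/1) ≈ 84.29°
pole (s+100): 100 + j10 → |·| = √(100²+10²) = √10100 ≈ 100.5, ∠ = arctan(10/100) ≈ 5.71°
|H| = 1000 · 97342 / 1010 ≈ 96378
Gain = 20 log₁₀(96378) ≈ 99.68 dB
∠H = 4.04° − 90.00° = -85.96°

99.7 dB, -86.0°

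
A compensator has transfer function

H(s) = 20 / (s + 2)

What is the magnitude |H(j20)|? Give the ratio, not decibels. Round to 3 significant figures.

Substitute s = j20:
Numerator: 20 = 20 + j0
Denominator: (j20) + 2 = 2 + j20
|N| = √(20² + 0²) ≈ 20, ∠N ≈ 0.00°
|D| = √(2² + 20²) ≈ 20.1, ∠D ≈ 84.29°
|H| = 20 / 20.1 ≈ 0.99502

0.995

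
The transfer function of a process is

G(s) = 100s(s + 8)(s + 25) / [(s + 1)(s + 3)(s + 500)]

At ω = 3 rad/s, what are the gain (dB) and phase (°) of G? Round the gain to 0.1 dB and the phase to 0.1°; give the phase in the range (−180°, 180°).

19.7 dB, 0.5°

At s = jω = j3:
zero (s+8): 8 + j3 → |·| = √(8²+3²) = √73 ≈ 8.544, ∠ = arctan(3/8) ≈ 20.56°
zero (s+25): 25 + j3 → |·| = √(25²+3²) = √634 ≈ 25.179, ∠ = arctan(3/25) ≈ 6.84°
zero at origin: s = j3 → |·| = 3, ∠ = 90.00°
pole (s+1): 1 + j3 → |·| = √(1²+3²) = √10 ≈ 3.1623, ∠ = arctan(3/1) ≈ 71.57°
pole (s+3): 3 + j3 → |·| = √(3²+3²) = √18 ≈ 4.2426, ∠ = arctan(3/3) ≈ 45.00°
pole (s+500): 500 + j3 → |·| = √(500²+3²) = √250009 ≈ 500.01, ∠ = arctan(3/500) ≈ 0.34°
|G| = 100 · 645.39 / 6708.3 ≈ 9.6208
Gain = 20 log₁₀(9.6208) ≈ 19.66 dB
∠G = 117.40° − 116.91° = 0.49°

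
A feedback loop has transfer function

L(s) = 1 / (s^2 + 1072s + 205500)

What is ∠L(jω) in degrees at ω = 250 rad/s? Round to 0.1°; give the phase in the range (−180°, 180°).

-61.9°

Substitute s = j250:
Numerator: 1 = 1 + j0
Denominator: (j250)^2 + 1072(j250) + 205500 = 143000 + j268000
|N| = √(1² + 0²) ≈ 1, ∠N ≈ 0.00°
|D| = √(143000² + 268000²) ≈ 3.0376e+05, ∠D ≈ 61.92°
∠L = 0.00° − 61.92° = -61.92°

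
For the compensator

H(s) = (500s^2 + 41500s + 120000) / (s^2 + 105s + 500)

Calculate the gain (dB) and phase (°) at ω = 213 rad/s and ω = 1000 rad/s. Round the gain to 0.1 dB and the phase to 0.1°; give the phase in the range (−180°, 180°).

ω = 213: 53.7 dB, 5.1°; ω = 1000: 54.0 dB, 1.3°

Substitute s = j213:
Numerator: 500(j213)^2 + 41500(j213) + 120000 = -22564500 + j8839500
Denominator: (j213)^2 + 105(j213) + 500 = -44869 + j22365
|N| = √(22564500² + 8839500²) ≈ 2.4234e+07, ∠N ≈ 158.61°
|D| = √(44869² + 22365²) ≈ 50134, ∠D ≈ 153.51°
|H| = 2.4234e+07 / 50134 ≈ 483.38
Gain = 20 log₁₀(483.38) ≈ 53.69 dB
∠H = 158.61° − 153.51° = 5.10°

Substitute s = j1000:
Numerator: 500(j1000)^2 + 41500(j1000) + 120000 = -499880000 + j41500000
Denominator: (j1000)^2 + 105(j1000) + 500 = -999500 + j105000
|N| = √(499880000² + 41500000²) ≈ 5.016e+08, ∠N ≈ 175.25°
|D| = √(999500² + 105000²) ≈ 1.005e+06, ∠D ≈ 174.00°
|H| = 5.016e+08 / 1.005e+06 ≈ 499.1
Gain = 20 log₁₀(499.1) ≈ 53.96 dB
∠H = 175.25° − 174.00° = 1.25°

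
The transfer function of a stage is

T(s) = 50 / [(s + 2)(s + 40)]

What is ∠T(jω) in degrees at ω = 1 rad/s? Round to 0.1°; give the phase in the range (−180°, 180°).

At s = jω = j1:
pole (s+2): 2 + j1 → |·| = √(2²+1²) = √5 ≈ 2.2361, ∠ = arctan(1/2) ≈ 26.57°
pole (s+40): 40 + j1 → |·| = √(40²+1²) = √1601 ≈ 40.012, ∠ = arctan(1/40) ≈ 1.43°
∠T = 0.00° − 28.00° = -28.00°

-28.0°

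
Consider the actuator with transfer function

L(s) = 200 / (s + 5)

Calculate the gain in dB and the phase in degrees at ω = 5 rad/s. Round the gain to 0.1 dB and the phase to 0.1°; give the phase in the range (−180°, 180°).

29.0 dB, -45.0°

Substitute s = j5:
Numerator: 200 = 200 + j0
Denominator: (j5) + 5 = 5 + j5
|N| = √(200² + 0²) ≈ 200, ∠N ≈ 0.00°
|D| = √(5² + 5²) ≈ 7.0711, ∠D ≈ 45.00°
|L| = 200 / 7.0711 ≈ 28.284
Gain = 20 log₁₀(28.284) ≈ 29.03 dB
∠L = 0.00° − 45.00° = -45.00°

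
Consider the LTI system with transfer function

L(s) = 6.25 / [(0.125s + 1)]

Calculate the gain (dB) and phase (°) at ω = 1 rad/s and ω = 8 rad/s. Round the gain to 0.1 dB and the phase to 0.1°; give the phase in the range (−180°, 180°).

At ω = 1 rad/s:
pole (1 + j1·0.125) = 1 + j0.125 → |·| ≈ 1.0078, ∠ ≈ 7.13°
|L| = 6.25 · 1 / (1.0078) ≈ 6.2016
Gain = 20 log₁₀(6.2016) ≈ 15.85 dB
∠L = (0°) − (7.13°) = -7.13°

At ω = 8 rad/s:
pole (1 + j8·0.125) = 1 + j1 → |·| ≈ 1.4142, ∠ ≈ 45.00°
|L| = 6.25 · 1 / (1.4142) ≈ 4.4195
Gain = 20 log₁₀(4.4195) ≈ 12.91 dB
∠L = (0°) − (45.00°) = -45.00°

ω = 1: 15.9 dB, -7.1°; ω = 8: 12.9 dB, -45.0°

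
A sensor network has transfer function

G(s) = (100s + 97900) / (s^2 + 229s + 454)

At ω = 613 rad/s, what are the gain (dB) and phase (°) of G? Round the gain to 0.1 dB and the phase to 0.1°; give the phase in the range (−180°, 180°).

Substitute s = j613:
Numerator: 100(j613) + 97900 = 97900 + j61300
Denominator: (j613)^2 + 229(j613) + 454 = -375315 + j140377
|N| = √(97900² + 61300²) ≈ 1.1551e+05, ∠N ≈ 32.05°
|D| = √(375315² + 140377²) ≈ 4.0071e+05, ∠D ≈ 159.49°
|G| = 1.1551e+05 / 4.0071e+05 ≈ 0.28826
Gain = 20 log₁₀(0.28826) ≈ -10.80 dB
∠G = 32.05° − 159.49° = -127.44°

-10.8 dB, -127.4°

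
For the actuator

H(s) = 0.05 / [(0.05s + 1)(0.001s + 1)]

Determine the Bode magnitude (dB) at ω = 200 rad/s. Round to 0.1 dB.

-46.2 dB

At ω = 200 rad/s:
pole (1 + j200·0.05) = 1 + j10 → |·| ≈ 10.05, ∠ ≈ 84.29°
pole (1 + j200·0.001) = 1 + j0.2 → |·| ≈ 1.0198, ∠ ≈ 11.31°
|H| = 0.05 · 1 / (10.05 · 1.0198) ≈ 0.0048785
Gain = 20 log₁₀(0.0048785) ≈ -46.23 dB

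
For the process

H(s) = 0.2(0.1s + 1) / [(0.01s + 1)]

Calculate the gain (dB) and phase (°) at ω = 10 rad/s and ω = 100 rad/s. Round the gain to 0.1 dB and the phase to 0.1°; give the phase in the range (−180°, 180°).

At ω = 10 rad/s:
zero (1 + j10·0.1) = 1 + j1 → |·| ≈ 1.4142, ∠ ≈ 45.00°
pole (1 + j10·0.01) = 1 + j0.1 → |·| ≈ 1.005, ∠ ≈ 5.71°
|H| = 0.2 · 1.4142 / (1.005) ≈ 0.28143
Gain = 20 log₁₀(0.28143) ≈ -11.01 dB
∠H = (45.00°) − (5.71°) = 39.29°

At ω = 100 rad/s:
zero (1 + j100·0.1) = 1 + j10 → |·| ≈ 10.05, ∠ ≈ 84.29°
pole (1 + j100·0.01) = 1 + j1 → |·| ≈ 1.4142, ∠ ≈ 45.00°
|H| = 0.2 · 10.05 / (1.4142) ≈ 1.4213
Gain = 20 log₁₀(1.4213) ≈ 3.05 dB
∠H = (84.29°) − (45.00°) = 39.29°

ω = 10: -11.0 dB, 39.3°; ω = 100: 3.1 dB, 39.3°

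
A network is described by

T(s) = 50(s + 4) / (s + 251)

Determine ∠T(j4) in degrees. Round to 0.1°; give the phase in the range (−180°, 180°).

At s = jω = j4:
zero (s+4): 4 + j4 → |·| = √(4²+4²) = √32 ≈ 5.6569, ∠ = arctan(4/4) ≈ 45.00°
pole (s+251): 251 + j4 → |·| = √(251²+4²) = √63017 ≈ 251.03, ∠ = arctan(4/251) ≈ 0.91°
∠T = 45.00° − 0.91° = 44.09°

44.1°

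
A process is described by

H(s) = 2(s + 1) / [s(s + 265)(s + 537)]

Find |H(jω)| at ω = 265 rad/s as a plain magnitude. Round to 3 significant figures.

8.91e-06

At s = jω = j265:
zero (s+1): 1 + j265 → |·| = √(1²+265²) = √70226 ≈ 265, ∠ = arctan(265/1) ≈ 89.78°
pole (s+265): 265 + j265 → |·| = √(265²+265²) = √140450 ≈ 374.77, ∠ = arctan(265/265) ≈ 45.00°
pole (s+537): 537 + j265 → |·| = √(537²+265²) = √358594 ≈ 598.83, ∠ = arctan(265/537) ≈ 26.27°
pole at origin: |s| = 265, ∠ = 90.00° (in denominator)
|H| = 2 · 265 / 5.9472e+07 ≈ 8.9118e-06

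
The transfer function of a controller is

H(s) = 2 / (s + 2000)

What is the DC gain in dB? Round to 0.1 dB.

H(0) = 2 / 2000 = 0.001
20 log₁₀(0.001) ≈ -60.00 dB

-60.0 dB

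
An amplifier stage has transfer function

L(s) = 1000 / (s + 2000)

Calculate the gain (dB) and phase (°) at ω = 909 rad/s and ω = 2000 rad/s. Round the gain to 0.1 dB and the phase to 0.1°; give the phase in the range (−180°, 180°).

ω = 909: -6.8 dB, -24.4°; ω = 2000: -9.0 dB, -45.0°

Substitute s = j909:
Numerator: 1000 = 1000 + j0
Denominator: (j909) + 2000 = 2000 + j909
|N| = √(1000² + 0²) ≈ 1000, ∠N ≈ 0.00°
|D| = √(2000² + 909²) ≈ 2196.9, ∠D ≈ 24.44°
|L| = 1000 / 2196.9 ≈ 0.45519
Gain = 20 log₁₀(0.45519) ≈ -6.84 dB
∠L = 0.00° − 24.44° = -24.44°

Substitute s = j2000:
Numerator: 1000 = 1000 + j0
Denominator: (j2000) + 2000 = 2000 + j2000
|N| = √(1000² + 0²) ≈ 1000, ∠N ≈ 0.00°
|D| = √(2000² + 2000²) ≈ 2828.4, ∠D ≈ 45.00°
|L| = 1000 / 2828.4 ≈ 0.35356
Gain = 20 log₁₀(0.35356) ≈ -9.03 dB
∠L = 0.00° − 45.00° = -45.00°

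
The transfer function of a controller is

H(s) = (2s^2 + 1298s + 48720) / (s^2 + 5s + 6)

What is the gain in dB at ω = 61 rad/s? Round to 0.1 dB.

Substitute s = j61:
Numerator: 2(j61)^2 + 1298(j61) + 48720 = 41278 + j79178
Denominator: (j61)^2 + 5(j61) + 6 = -3715 + j305
|N| = √(41278² + 79178²) ≈ 89292, ∠N ≈ 62.47°
|D| = √(3715² + 305²) ≈ 3727.5, ∠D ≈ 175.31°
|H| = 89292 / 3727.5 ≈ 23.955
Gain = 20 log₁₀(23.955) ≈ 27.59 dB

27.6 dB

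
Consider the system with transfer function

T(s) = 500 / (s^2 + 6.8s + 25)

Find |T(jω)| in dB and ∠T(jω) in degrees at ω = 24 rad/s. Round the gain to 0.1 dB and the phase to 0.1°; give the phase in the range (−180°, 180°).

At s = jω = j24:
quadratic: (j24)² + 6.8·j24 + 25 = -551 + j163.2 → |·| ≈ 574.66, ∠ ≈ 163.50°
|T| = 500 / 574.66 ≈ 0.87008
Gain = 20 log₁₀(0.87008) ≈ -1.21 dB
∠T = 0.00° − 163.50° = -163.50°

-1.2 dB, -163.5°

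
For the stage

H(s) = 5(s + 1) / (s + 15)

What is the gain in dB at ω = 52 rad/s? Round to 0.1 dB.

13.6 dB

At s = jω = j52:
zero (s+1): 1 + j52 → |·| = √(1²+52²) = √2705 ≈ 52.01, ∠ = arctan(52/1) ≈ 88.90°
pole (s+15): 15 + j52 → |·| = √(15²+52²) = √2929 ≈ 54.12, ∠ = arctan(52/15) ≈ 73.91°
|H| = 5 · 52.01 / 54.12 ≈ 4.8051
Gain = 20 log₁₀(4.8051) ≈ 13.63 dB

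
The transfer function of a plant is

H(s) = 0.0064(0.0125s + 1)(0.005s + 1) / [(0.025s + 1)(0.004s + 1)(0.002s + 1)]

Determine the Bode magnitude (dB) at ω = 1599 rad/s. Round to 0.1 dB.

-58.5 dB

At ω = 1599 rad/s:
zero (1 + j1599·0.0125) = 1 + j19.9875 → |·| ≈ 20.012, ∠ ≈ 87.14°
zero (1 + j1599·0.005) = 1 + j7.995 → |·| ≈ 8.0573, ∠ ≈ 82.87°
pole (1 + j1599·0.025) = 1 + j39.975 → |·| ≈ 39.988, ∠ ≈ 88.57°
pole (1 + j1599·0.004) = 1 + j6.396 → |·| ≈ 6.4737, ∠ ≈ 81.11°
pole (1 + j1599·0.002) = 1 + j3.198 → |·| ≈ 3.3507, ∠ ≈ 72.64°
|H| = 0.0064 · 20.012 · 8.0573 / (39.988 · 6.4737 · 3.3507) ≈ 0.0011897
Gain = 20 log₁₀(0.0011897) ≈ -58.49 dB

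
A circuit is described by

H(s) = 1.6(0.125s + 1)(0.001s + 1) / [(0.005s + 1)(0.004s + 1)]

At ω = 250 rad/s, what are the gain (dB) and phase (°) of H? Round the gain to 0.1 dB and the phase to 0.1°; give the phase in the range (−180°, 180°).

27.2 dB, 5.9°

At ω = 250 rad/s:
zero (1 + j250·0.125) = 1 + j31.25 → |·| ≈ 31.266, ∠ ≈ 88.17°
zero (1 + j250·0.001) = 1 + j0.25 → |·| ≈ 1.0308, ∠ ≈ 14.04°
pole (1 + j250·0.005) = 1 + j1.25 → |·| ≈ 1.6008, ∠ ≈ 51.34°
pole (1 + j250·0.004) = 1 + j1 → |·| ≈ 1.4142, ∠ ≈ 45.00°
|H| = 1.6 · 31.266 · 1.0308 / (1.6008 · 1.4142) ≈ 22.778
Gain = 20 log₁₀(22.778) ≈ 27.15 dB
∠H = (88.17° + 14.04°) − (51.34° + 45.00°) = 5.87°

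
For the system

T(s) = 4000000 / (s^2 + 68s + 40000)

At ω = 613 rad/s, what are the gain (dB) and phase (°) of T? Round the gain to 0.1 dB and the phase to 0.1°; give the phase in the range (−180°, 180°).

21.5 dB, -172.9°

At s = jω = j613:
quadratic: (j613)² + 68·j613 + 40000 = -335769 + j41684 → |·| ≈ 3.3835e+05, ∠ ≈ 172.92°
|T| = 4000000 / 3.3835e+05 ≈ 11.822
Gain = 20 log₁₀(11.822) ≈ 21.45 dB
∠T = 0.00° − 172.92° = -172.92°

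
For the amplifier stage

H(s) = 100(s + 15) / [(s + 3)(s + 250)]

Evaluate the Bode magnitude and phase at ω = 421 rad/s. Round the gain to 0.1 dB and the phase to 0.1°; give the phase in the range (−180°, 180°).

-13.8 dB, -60.9°

At s = jω = j421:
zero (s+15): 15 + j421 → |·| = √(15²+421²) = √177466 ≈ 421.27, ∠ = arctan(421/15) ≈ 87.96°
pole (s+3): 3 + j421 → |·| = √(3²+421²) = √177250 ≈ 421.01, ∠ = arctan(421/3) ≈ 89.59°
pole (s+250): 250 + j421 → |·| = √(250²+421²) = √239741 ≈ 489.63, ∠ = arctan(421/250) ≈ 59.30°
|H| = 100 · 421.27 / 2.0614e+05 ≈ 0.20436
Gain = 20 log₁₀(0.20436) ≈ -13.79 dB
∠H = 87.96° − 148.89° = -60.93°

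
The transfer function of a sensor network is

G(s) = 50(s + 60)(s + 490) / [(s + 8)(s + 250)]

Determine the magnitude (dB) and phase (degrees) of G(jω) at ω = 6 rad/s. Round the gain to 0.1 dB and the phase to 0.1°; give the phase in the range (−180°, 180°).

55.4 dB, -31.8°

At s = jω = j6:
zero (s+60): 60 + j6 → |·| = √(60²+6²) = √3636 ≈ 60.299, ∠ = arctan(6/60) ≈ 5.71°
zero (s+490): 490 + j6 → |·| = √(490²+6²) = √240136 ≈ 490.04, ∠ = arctan(6/490) ≈ 0.70°
pole (s+8): 8 + j6 → |·| = √(8²+6²) = √100 ≈ 10, ∠ = arctan(6/8) ≈ 36.87°
pole (s+250): 250 + j6 → |·| = √(250²+6²) = √62536 ≈ 250.07, ∠ = arctan(6/250) ≈ 1.37°
|G| = 50 · 29549 / 2500.7 ≈ 590.81
Gain = 20 log₁₀(590.81) ≈ 55.43 dB
∠G = 6.41° − 38.24° = -31.83°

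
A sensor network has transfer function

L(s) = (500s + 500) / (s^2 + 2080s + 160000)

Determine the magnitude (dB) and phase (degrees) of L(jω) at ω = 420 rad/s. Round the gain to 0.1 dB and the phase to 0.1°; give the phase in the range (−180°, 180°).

-12.4 dB, -1.2°

Substitute s = j420:
Numerator: 500(j420) + 500 = 500 + j210000
Denominator: (j420)^2 + 2080(j420) + 160000 = -16400 + j873600
|N| = √(500² + 210000²) ≈ 2.1e+05, ∠N ≈ 89.86°
|D| = √(16400² + 873600²) ≈ 8.7375e+05, ∠D ≈ 91.08°
|L| = 2.1e+05 / 8.7375e+05 ≈ 0.24034
Gain = 20 log₁₀(0.24034) ≈ -12.38 dB
∠L = 89.86° − 91.08° = -1.22°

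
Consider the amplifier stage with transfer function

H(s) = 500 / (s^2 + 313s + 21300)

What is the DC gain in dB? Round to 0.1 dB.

-32.6 dB

H(0) = 500 / 21300 ≈ 0.023474
20 log₁₀(0.023474) ≈ -32.59 dB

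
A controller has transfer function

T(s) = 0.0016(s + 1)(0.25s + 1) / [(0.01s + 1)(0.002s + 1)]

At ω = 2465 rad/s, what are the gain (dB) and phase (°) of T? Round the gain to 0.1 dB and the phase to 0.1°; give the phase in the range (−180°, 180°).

At ω = 2465 rad/s:
zero (1 + j2465·1) = 1 + j2465 → |·| ≈ 2465, ∠ ≈ 89.98°
zero (1 + j2465·0.25) = 1 + j616.25 → |·| ≈ 616.25, ∠ ≈ 89.91°
pole (1 + j2465·0.01) = 1 + j24.65 → |·| ≈ 24.67, ∠ ≈ 87.68°
pole (1 + j2465·0.002) = 1 + j4.93 → |·| ≈ 5.0304, ∠ ≈ 78.53°
|T| = 0.0016 · 2465 · 616.25 / (24.67 · 5.0304) ≈ 19.585
Gain = 20 log₁₀(19.585) ≈ 25.84 dB
∠T = (89.98° + 89.91°) − (87.68° + 78.53°) = 13.68°

25.8 dB, 13.7°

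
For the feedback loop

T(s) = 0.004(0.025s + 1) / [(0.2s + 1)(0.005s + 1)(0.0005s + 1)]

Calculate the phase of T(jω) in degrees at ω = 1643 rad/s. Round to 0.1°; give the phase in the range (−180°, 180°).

-123.7°

At ω = 1643 rad/s:
zero (1 + j1643·0.025) = 1 + j41.075 → |·| ≈ 41.087, ∠ ≈ 88.61°
pole (1 + j1643·0.2) = 1 + j328.6 → |·| ≈ 328.6, ∠ ≈ 89.83°
pole (1 + j1643·0.005) = 1 + j8.215 → |·| ≈ 8.2756, ∠ ≈ 83.06°
pole (1 + j1643·0.0005) = 1 + j0.8215 → |·| ≈ 1.2942, ∠ ≈ 39.40°
∠T = (88.61°) − (89.83° + 83.06° + 39.40°) = -123.68°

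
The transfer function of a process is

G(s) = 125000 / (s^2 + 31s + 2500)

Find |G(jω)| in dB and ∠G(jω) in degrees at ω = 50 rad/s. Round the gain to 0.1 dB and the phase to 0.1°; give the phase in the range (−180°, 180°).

38.1 dB, -90.0°

At s = jω = j50:
quadratic: (j50)² + 31·j50 + 2500 = 0 + j1550 → |·| ≈ 1550, ∠ ≈ 90.00°
|G| = 125000 / 1550 ≈ 80.645
Gain = 20 log₁₀(80.645) ≈ 38.13 dB
∠G = 0.00° − 90.00° = -90.00°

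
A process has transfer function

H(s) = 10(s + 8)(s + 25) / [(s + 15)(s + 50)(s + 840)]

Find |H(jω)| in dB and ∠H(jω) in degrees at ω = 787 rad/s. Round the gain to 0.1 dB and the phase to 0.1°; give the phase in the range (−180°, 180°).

-41.2 dB, -40.8°

At s = jω = j787:
zero (s+8): 8 + j787 → |·| = √(8²+787²) = √619433 ≈ 787.04, ∠ = arctan(787/8) ≈ 89.42°
zero (s+25): 25 + j787 → |·| = √(25²+787²) = √619994 ≈ 787.4, ∠ = arctan(787/25) ≈ 88.18°
pole (s+15): 15 + j787 → |·| = √(15²+787²) = √619594 ≈ 787.14, ∠ = arctan(787/15) ≈ 88.91°
pole (s+50): 50 + j787 → |·| = √(50²+787²) = √621869 ≈ 788.59, ∠ = arctan(787/50) ≈ 86.36°
pole (s+840): 840 + j787 → |·| = √(840²+787²) = √1324969 ≈ 1151.1, ∠ = arctan(787/840) ≈ 43.13°
|H| = 10 · 6.1972e+05 / 7.1452e+08 ≈ 0.0086732
Gain = 20 log₁₀(0.0086732) ≈ -41.24 dB
∠H = 177.60° − 218.40° = -40.80°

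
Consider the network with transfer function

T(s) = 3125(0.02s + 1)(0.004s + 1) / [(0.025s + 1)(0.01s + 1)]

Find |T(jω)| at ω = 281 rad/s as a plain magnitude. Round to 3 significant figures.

1.27e+03

At ω = 281 rad/s:
zero (1 + j281·0.02) = 1 + j5.62 → |·| ≈ 5.7083, ∠ ≈ 79.91°
zero (1 + j281·0.004) = 1 + j1.124 → |·| ≈ 1.5045, ∠ ≈ 48.34°
pole (1 + j281·0.025) = 1 + j7.025 → |·| ≈ 7.0958, ∠ ≈ 81.90°
pole (1 + j281·0.01) = 1 + j2.81 → |·| ≈ 2.9826, ∠ ≈ 70.41°
|T| = 3125 · 5.7083 · 1.5045 / (7.0958 · 2.9826) ≈ 1268.1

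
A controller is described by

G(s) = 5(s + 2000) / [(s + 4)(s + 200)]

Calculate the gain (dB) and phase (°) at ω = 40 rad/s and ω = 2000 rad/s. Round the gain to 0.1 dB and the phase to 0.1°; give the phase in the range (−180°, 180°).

At s = jω = j40:
zero (s+2000): 2000 + j40 → |·| = √(2000²+40²) = √4001600 ≈ 2000.4, ∠ = arctan(40/2000) ≈ 1.15°
pole (s+4): 4 + j40 → |·| = √(4²+40²) = √1616 ≈ 40.2, ∠ = arctan(40/4) ≈ 84.29°
pole (s+200): 200 + j40 → |·| = √(200²+40²) = √41600 ≈ 203.96, ∠ = arctan(40/200) ≈ 11.31°
|G| = 5 · 2000.4 / 8199.2 ≈ 1.2199
Gain = 20 log₁₀(1.2199) ≈ 1.73 dB
∠G = 1.15° − 95.60° = -94.45°

At s = jω = j2000:
zero (s+2000): 2000 + j2000 → |·| = √(2000²+2000²) = √8000000 ≈ 2828.4, ∠ = arctan(2000/2000) ≈ 45.00°
pole (s+4): 4 + j2000 → |·| = √(4²+2000²) = √4000016 ≈ 2000, ∠ = arctan(2000/4) ≈ 89.89°
pole (s+200): 200 + j2000 → |·| = √(200²+2000²) = √4040000 ≈ 2010, ∠ = arctan(2000/200) ≈ 84.29°
|G| = 5 · 2828.4 / 4.02e+06 ≈ 0.0035179
Gain = 20 log₁₀(0.0035179) ≈ -49.07 dB
∠G = 45.00° − 174.18° = -129.18°

ω = 40: 1.7 dB, -94.5°; ω = 2000: -49.1 dB, -129.2°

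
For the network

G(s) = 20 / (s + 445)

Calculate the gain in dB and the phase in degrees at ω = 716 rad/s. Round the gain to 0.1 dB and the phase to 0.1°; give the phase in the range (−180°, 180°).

-32.5 dB, -58.1°

Substitute s = j716:
Numerator: 20 = 20 + j0
Denominator: (j716) + 445 = 445 + j716
|N| = √(20² + 0²) ≈ 20, ∠N ≈ 0.00°
|D| = √(445² + 716²) ≈ 843.02, ∠D ≈ 58.14°
|G| = 20 / 843.02 ≈ 0.023724
Gain = 20 log₁₀(0.023724) ≈ -32.50 dB
∠G = 0.00° − 58.14° = -58.14°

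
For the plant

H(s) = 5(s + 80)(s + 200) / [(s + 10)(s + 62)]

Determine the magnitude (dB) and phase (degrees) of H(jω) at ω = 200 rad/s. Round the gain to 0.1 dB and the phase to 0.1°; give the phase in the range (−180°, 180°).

At s = jω = j200:
zero (s+80): 80 + j200 → |·| = √(80²+200²) = √46400 ≈ 215.41, ∠ = arctan(200/80) ≈ 68.20°
zero (s+200): 200 + j200 → |·| = √(200²+200²) = √80000 ≈ 282.84, ∠ = arctan(200/200) ≈ 45.00°
pole (s+10): 10 + j200 → |·| = √(10²+200²) = √40100 ≈ 200.25, ∠ = arctan(200/10) ≈ 87.14°
pole (s+62): 62 + j200 → |·| = √(62²+200²) = √43844 ≈ 209.39, ∠ = arctan(200/62) ≈ 72.78°
|H| = 5 · 60927 / 41930 ≈ 7.2653
Gain = 20 log₁₀(7.2653) ≈ 17.23 dB
∠H = 113.20° − 159.92° = -46.72°

17.2 dB, -46.7°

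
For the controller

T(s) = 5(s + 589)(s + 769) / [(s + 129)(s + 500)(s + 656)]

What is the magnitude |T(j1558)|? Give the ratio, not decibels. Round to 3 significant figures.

0.00335

At s = jω = j1558:
zero (s+589): 589 + j1558 → |·| = √(589²+1558²) = √2774285 ≈ 1665.6, ∠ = arctan(1558/589) ≈ 69.29°
zero (s+769): 769 + j1558 → |·| = √(769²+1558²) = √3018725 ≈ 1737.4, ∠ = arctan(1558/769) ≈ 63.73°
pole (s+129): 129 + j1558 → |·| = √(129²+1558²) = √2444005 ≈ 1563.3, ∠ = arctan(1558/129) ≈ 85.27°
pole (s+500): 500 + j1558 → |·| = √(500²+1558²) = √2677364 ≈ 1636.3, ∠ = arctan(1558/500) ≈ 72.21°
pole (s+656): 656 + j1558 → |·| = √(656²+1558²) = √2857700 ≈ 1690.5, ∠ = arctan(1558/656) ≈ 67.17°
|T| = 5 · 2.8938e+06 / 4.3243e+09 ≈ 0.003346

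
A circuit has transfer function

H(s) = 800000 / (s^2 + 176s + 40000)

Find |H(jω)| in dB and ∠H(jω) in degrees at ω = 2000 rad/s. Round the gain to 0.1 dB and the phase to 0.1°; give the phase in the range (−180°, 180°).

-13.9 dB, -174.9°

At s = jω = j2000:
quadratic: (j2000)² + 176·j2000 + 40000 = -3960000 + j352000 → |·| ≈ 3.9756e+06, ∠ ≈ 174.92°
|H| = 800000 / 3.9756e+06 ≈ 0.20123
Gain = 20 log₁₀(0.20123) ≈ -13.93 dB
∠H = 0.00° − 174.92° = -174.92°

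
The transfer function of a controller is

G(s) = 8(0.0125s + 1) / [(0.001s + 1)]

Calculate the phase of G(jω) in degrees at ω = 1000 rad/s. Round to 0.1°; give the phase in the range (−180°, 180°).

At ω = 1000 rad/s:
zero (1 + j1000·0.0125) = 1 + j12.5 → |·| ≈ 12.54, ∠ ≈ 85.43°
pole (1 + j1000·0.001) = 1 + j1 → |·| ≈ 1.4142, ∠ ≈ 45.00°
∠G = (85.43°) − (45.00°) = 40.43°

40.4°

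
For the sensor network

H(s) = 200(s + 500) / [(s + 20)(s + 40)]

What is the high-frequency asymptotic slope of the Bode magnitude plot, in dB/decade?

-20 dB/decade

Each pole contributes −20 dB/decade at high frequency; each zero contributes +20 dB/decade.
Net: 1 zero(s) − 2 pole(s) → -20 dB/decade.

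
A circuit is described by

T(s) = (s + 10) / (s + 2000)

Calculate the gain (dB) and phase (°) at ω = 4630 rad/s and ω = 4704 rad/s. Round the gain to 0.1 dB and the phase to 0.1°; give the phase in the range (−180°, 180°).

ω = 4630: -0.7 dB, 23.2°; ω = 4704: -0.7 dB, 22.9°

At s = jω = j4630:
zero (s+10): 10 + j4630 → |·| = √(10²+4630²) = √21437000 ≈ 4630, ∠ = arctan(4630/10) ≈ 89.88°
pole (s+2000): 2000 + j4630 → |·| = √(2000²+4630²) = √25436900 ≈ 5043.5, ∠ = arctan(4630/2000) ≈ 66.64°
|T| = 1 · 4630 / 5043.5 ≈ 0.91801
Gain = 20 log₁₀(0.91801) ≈ -0.74 dB
∠T = 89.88° − 66.64° = 23.24°

At s = jω = j4704:
zero (s+10): 10 + j4704 → |·| = √(10²+4704²) = √22127716 ≈ 4704, ∠ = arctan(4704/10) ≈ 89.88°
pole (s+2000): 2000 + j4704 → |·| = √(2000²+4704²) = √26127616 ≈ 5111.5, ∠ = arctan(4704/2000) ≈ 66.97°
|T| = 1 · 4704 / 5111.5 ≈ 0.92028
Gain = 20 log₁₀(0.92028) ≈ -0.72 dB
∠T = 89.88° − 66.97° = 22.91°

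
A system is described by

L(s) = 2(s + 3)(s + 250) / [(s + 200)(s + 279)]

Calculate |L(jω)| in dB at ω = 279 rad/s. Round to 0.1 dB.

3.8 dB

At s = jω = j279:
zero (s+3): 3 + j279 → |·| = √(3²+279²) = √77850 ≈ 279.02, ∠ = arctan(279/3) ≈ 89.38°
zero (s+250): 250 + j279 → |·| = √(250²+279²) = √140341 ≈ 374.62, ∠ = arctan(279/250) ≈ 48.14°
pole (s+200): 200 + j279 → |·| = √(200²+279²) = √117841 ≈ 343.28, ∠ = arctan(279/200) ≈ 54.37°
pole (s+279): 279 + j279 → |·| = √(279²+279²) = √155682 ≈ 394.57, ∠ = arctan(279/279) ≈ 45.00°
|L| = 2 · 1.0453e+05 / 1.3545e+05 ≈ 1.5434
Gain = 20 log₁₀(1.5434) ≈ 3.77 dB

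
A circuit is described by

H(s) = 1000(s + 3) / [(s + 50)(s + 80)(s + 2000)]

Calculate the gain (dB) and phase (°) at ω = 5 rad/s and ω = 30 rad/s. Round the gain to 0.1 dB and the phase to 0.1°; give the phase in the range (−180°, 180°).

ω = 5: -62.8 dB, 49.6°; ω = 30: -50.4 dB, 31.9°

At s = jω = j5:
zero (s+3): 3 + j5 → |·| = √(3²+5²) = √34 ≈ 5.831, ∠ = arctan(5/3) ≈ 59.04°
pole (s+50): 50 + j5 → |·| = √(50²+5²) = √2525 ≈ 50.249, ∠ = arctan(5/50) ≈ 5.71°
pole (s+80): 80 + j5 → |·| = √(80²+5²) = √6425 ≈ 80.156, ∠ = arctan(5/80) ≈ 3.58°
pole (s+2000): 2000 + j5 → |·| = √(2000²+5²) = √4000025 ≈ 2000, ∠ = arctan(5/2000) ≈ 0.14°
|H| = 1000 · 5.831 / 8.0555e+06 ≈ 0.00072385
Gain = 20 log₁₀(0.00072385) ≈ -62.81 dB
∠H = 59.04° − 9.43° = 49.61°

At s = jω = j30:
zero (s+3): 3 + j30 → |·| = √(3²+30²) = √909 ≈ 30.15, ∠ = arctan(30/3) ≈ 84.29°
pole (s+50): 50 + j30 → |·| = √(50²+30²) = √3400 ≈ 58.31, ∠ = arctan(30/50) ≈ 30.96°
pole (s+80): 80 + j30 → |·| = √(80²+30²) = √7300 ≈ 85.44, ∠ = arctan(30/80) ≈ 20.56°
pole (s+2000): 2000 + j30 → |·| = √(2000²+30²) = √4000900 ≈ 2000.2, ∠ = arctan(30/2000) ≈ 0.86°
|H| = 1000 · 30.15 / 9.965e+06 ≈ 0.0030256
Gain = 20 log₁₀(0.0030256) ≈ -50.38 dB
∠H = 84.29° − 52.38° = 31.91°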